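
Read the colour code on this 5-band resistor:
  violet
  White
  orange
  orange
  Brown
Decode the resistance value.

793000 Ω

Violet → 7 (first significant figure)
White → 9 (second significant figure)
Orange → 3 (third significant figure)
Orange → ×10^3 multiplier
793 × 1000 = 793000 Ω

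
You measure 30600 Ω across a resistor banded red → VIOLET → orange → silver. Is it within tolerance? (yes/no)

Red → 2 (first significant figure)
Violet → 7 (second significant figure)
Orange → ×10^3 multiplier
Silver → ±10% tolerance
27 × 1000 = 27000 Ω
Allowed range: 24300 Ω to 29700 Ω.
30600 Ω lies outside that range.

no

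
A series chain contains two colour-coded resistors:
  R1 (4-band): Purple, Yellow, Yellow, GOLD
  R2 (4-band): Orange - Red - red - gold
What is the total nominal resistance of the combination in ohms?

743200 Ω

R1: violet, yellow → 74; yellow ×10^4 → 740000 Ω.
R2: orange, red → 32; red ×10^2 → 3200 Ω.
Series: 740000 + 3200 = 743200 Ω.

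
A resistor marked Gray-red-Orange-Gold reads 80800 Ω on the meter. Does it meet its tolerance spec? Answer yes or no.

Grey → 8 (first significant figure)
Red → 2 (second significant figure)
Orange → ×10^3 multiplier
Gold → ±5% tolerance
82 × 1000 = 82000 Ω
Allowed range: 77900 Ω to 86100 Ω.
80800 Ω lies inside that range.

yes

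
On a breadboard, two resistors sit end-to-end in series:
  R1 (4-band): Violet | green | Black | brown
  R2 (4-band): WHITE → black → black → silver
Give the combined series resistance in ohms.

R1: violet, green → 75; black ×1 → 75 Ω.
R2: white, black → 90; black ×1 → 90 Ω.
Series: 75 + 90 = 165 Ω.

165 Ω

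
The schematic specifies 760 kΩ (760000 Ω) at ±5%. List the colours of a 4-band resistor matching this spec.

760000 Ω = 76 × 10^4.
7 → violet
6 → blue
Multiplier 10^4 → yellow.
±5% tolerance → gold.

violet, blue, yellow, gold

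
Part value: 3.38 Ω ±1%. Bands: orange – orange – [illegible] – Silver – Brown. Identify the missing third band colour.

grey

3.38 Ω = 338 × 10^-2.
The third band gives digit 8 of the significand, and 8 is grey.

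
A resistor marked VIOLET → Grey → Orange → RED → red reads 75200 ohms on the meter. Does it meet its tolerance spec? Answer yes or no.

no

Violet → 7 (first significant figure)
Grey → 8 (second significant figure)
Orange → 3 (third significant figure)
Red → ×10^2 multiplier
Red → ±2% tolerance
783 × 100 = 78300 Ω
Allowed range: 76734 Ω to 79866 Ω.
75200 ohms lies outside that range.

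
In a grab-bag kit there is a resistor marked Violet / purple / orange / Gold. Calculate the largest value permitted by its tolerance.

80850 Ω

Violet → 7 (first significant figure)
Violet → 7 (second significant figure)
Orange → ×10^3 multiplier
Gold → ±5% tolerance
77 × 1000 = 77000 Ω
Largest = 77000 × (1 + 5/100) = 80850 Ω.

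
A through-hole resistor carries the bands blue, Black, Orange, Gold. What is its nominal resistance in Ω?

Blue → 6 (first significant figure)
Black → 0 (second significant figure)
Orange → ×10^3 multiplier
60 × 1000 = 60000 Ω

60000 Ω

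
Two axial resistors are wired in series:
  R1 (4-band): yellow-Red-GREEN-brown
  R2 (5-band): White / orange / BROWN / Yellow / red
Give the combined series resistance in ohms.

13510000 Ω

R1: yellow, red → 42; green ×10^5 → 4200000 Ω.
R2: white, orange, brown → 931; yellow ×10^4 → 9310000 Ω.
Series: 4200000 + 9310000 = 13510000 Ω.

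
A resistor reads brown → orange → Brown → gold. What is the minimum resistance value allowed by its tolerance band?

123.5 Ω

Brown → 1 (first significant figure)
Orange → 3 (second significant figure)
Brown → ×10 multiplier
Gold → ±5% tolerance
13 × 10 = 130 Ω
Minimum = 130 × (1 − 5/100) = 123.5 Ω.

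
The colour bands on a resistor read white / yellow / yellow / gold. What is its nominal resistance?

940000 Ω

White → 9 (first significant figure)
Yellow → 4 (second significant figure)
Yellow → ×10^4 multiplier
94 × 10000 = 940000 Ω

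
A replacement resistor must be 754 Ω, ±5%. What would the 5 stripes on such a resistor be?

violet, green, yellow, black, gold

754 Ω = 754 × 10^0.
7 → violet
5 → green
4 → yellow
Multiplier 10^0 → black.
±5% tolerance → gold.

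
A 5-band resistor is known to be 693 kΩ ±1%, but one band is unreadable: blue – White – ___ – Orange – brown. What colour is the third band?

orange

693000 Ω = 693 × 10^3.
The third band gives digit 3 of the significand, and 3 is orange.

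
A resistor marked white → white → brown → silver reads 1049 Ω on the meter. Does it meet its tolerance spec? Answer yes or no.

yes

White → 9 (first significant figure)
White → 9 (second significant figure)
Brown → ×10 multiplier
Silver → ±10% tolerance
99 × 10 = 990 Ω
Allowed range: 891 Ω to 1089 Ω.
1049 Ω lies inside that range.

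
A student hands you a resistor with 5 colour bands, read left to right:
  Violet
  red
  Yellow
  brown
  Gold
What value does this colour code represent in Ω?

Violet → 7 (first significant figure)
Red → 2 (second significant figure)
Yellow → 4 (third significant figure)
Brown → ×10 multiplier
724 × 10 = 7240 Ω

7240 Ω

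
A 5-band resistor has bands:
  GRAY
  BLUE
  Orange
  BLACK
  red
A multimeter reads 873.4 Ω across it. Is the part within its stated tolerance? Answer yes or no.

yes

Grey → 8 (first significant figure)
Blue → 6 (second significant figure)
Orange → 3 (third significant figure)
Black → ×1 multiplier
Red → ±2% tolerance
863 × 1 = 863 Ω
Allowed range: 845.74 Ω to 880.26 Ω.
873.4 Ω lies inside that range.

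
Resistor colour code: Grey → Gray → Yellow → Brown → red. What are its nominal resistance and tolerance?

8840 Ω ±2%

Grey → 8 (first significant figure)
Grey → 8 (second significant figure)
Yellow → 4 (third significant figure)
Brown → ×10 multiplier
Red → ±2% tolerance
884 × 10 = 8840 Ω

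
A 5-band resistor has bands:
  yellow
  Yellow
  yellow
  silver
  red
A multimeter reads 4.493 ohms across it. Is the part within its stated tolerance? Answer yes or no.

yes

Yellow → 4 (first significant figure)
Yellow → 4 (second significant figure)
Yellow → 4 (third significant figure)
Silver → ×0.01 multiplier
Red → ±2% tolerance
444 × 0.01 = 4.44 Ω
Allowed range: 4.3512 Ω to 4.5288 Ω.
4.493 ohms lies inside that range.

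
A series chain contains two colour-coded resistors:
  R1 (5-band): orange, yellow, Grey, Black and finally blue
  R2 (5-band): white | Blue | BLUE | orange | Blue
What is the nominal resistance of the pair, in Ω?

966348 Ω

R1: orange, yellow, grey → 348; black ×1 → 348 Ω.
R2: white, blue, blue → 966; orange ×10^3 → 966000 Ω.
Series: 348 + 966000 = 966348 Ω.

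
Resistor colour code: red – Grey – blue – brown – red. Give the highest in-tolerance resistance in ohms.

2917.2 Ω

Red → 2 (first significant figure)
Grey → 8 (second significant figure)
Blue → 6 (third significant figure)
Brown → ×10 multiplier
Red → ±2% tolerance
286 × 10 = 2860 Ω
Highest = 2860 × (1 + 2/100) = 2917.2 Ω.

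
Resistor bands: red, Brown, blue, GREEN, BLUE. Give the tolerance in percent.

The last band, blue, is the tolerance band.
Blue corresponds to ±0.25%.

±0.25%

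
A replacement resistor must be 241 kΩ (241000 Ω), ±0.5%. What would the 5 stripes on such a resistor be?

241000 Ω = 241 × 10^3.
2 → red
4 → yellow
1 → brown
Multiplier 10^3 → orange.
±0.5% tolerance → green.

red, yellow, brown, orange, green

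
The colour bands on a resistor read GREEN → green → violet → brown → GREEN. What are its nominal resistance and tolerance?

Green → 5 (first significant figure)
Green → 5 (second significant figure)
Violet → 7 (third significant figure)
Brown → ×10 multiplier
Green → ±0.5% tolerance
557 × 10 = 5570 Ω

5570 Ω ±0.5%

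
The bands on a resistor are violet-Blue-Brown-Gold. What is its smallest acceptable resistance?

Violet → 7 (first significant figure)
Blue → 6 (second significant figure)
Brown → ×10 multiplier
Gold → ±5% tolerance
76 × 10 = 760 Ω
Smallest = 760 × (1 − 5/100) = 722 Ω.

722 Ω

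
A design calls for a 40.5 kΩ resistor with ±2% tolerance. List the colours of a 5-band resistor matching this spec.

yellow, black, green, red, red

40500 Ω = 405 × 10^2.
4 → yellow
0 → black
5 → green
Multiplier 10^2 → red.
±2% tolerance → red.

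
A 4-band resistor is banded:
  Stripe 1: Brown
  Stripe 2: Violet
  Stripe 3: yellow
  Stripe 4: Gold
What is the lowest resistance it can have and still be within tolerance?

161500 Ω

Brown → 1 (first significant figure)
Violet → 7 (second significant figure)
Yellow → ×10^4 multiplier
Gold → ±5% tolerance
17 × 10000 = 170000 Ω
Lowest = 170000 × (1 − 5/100) = 161500 Ω.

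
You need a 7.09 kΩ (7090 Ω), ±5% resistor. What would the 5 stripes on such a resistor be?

violet, black, white, brown, gold

7090 Ω = 709 × 10^1.
7 → violet
0 → black
9 → white
Multiplier 10^1 → brown.
±5% tolerance → gold.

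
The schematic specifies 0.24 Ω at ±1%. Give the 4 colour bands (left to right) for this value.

0.24 Ω = 24 × 10^-2.
2 → red
4 → yellow
Multiplier 10^-2 → silver.
±1% tolerance → brown.

red, yellow, silver, brown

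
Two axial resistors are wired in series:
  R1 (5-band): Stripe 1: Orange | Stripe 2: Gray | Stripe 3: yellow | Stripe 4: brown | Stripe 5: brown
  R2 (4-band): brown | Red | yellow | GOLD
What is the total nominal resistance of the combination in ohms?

123840 Ω

R1: orange, grey, yellow → 384; brown ×10 → 3840 Ω.
R2: brown, red → 12; yellow ×10^4 → 120000 Ω.
Series: 3840 + 120000 = 123840 Ω.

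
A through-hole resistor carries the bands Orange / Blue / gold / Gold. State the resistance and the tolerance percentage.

Orange → 3 (first significant figure)
Blue → 6 (second significant figure)
Gold → ×0.1 multiplier
Gold → ±5% tolerance
36 × 0.1 = 3.6 Ω

3.6 Ω ±5%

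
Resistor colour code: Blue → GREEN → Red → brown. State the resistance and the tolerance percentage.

Blue → 6 (first significant figure)
Green → 5 (second significant figure)
Red → ×10^2 multiplier
Brown → ±1% tolerance
65 × 100 = 6500 Ω

6500 Ω ±1%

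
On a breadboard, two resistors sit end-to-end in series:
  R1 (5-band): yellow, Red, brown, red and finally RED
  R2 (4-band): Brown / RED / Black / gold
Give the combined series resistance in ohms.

R1: yellow, red, brown → 421; red ×10^2 → 42100 Ω.
R2: brown, red → 12; black ×1 → 12 Ω.
Series: 42100 + 12 = 42112 Ω.

42112 Ω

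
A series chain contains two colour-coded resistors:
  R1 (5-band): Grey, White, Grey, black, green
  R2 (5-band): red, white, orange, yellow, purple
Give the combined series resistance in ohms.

2930898 Ω

R1: grey, white, grey → 898; black ×1 → 898 Ω.
R2: red, white, orange → 293; yellow ×10^4 → 2930000 Ω.
Series: 898 + 2930000 = 2930898 Ω.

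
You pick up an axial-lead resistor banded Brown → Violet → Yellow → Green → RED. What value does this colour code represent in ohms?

Brown → 1 (first significant figure)
Violet → 7 (second significant figure)
Yellow → 4 (third significant figure)
Green → ×10^5 multiplier
174 × 100000 = 17400000 Ω

17400000 Ω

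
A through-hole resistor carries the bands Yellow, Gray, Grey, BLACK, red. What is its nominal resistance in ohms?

Yellow → 4 (first significant figure)
Grey → 8 (second significant figure)
Grey → 8 (third significant figure)
Black → ×1 multiplier
488 × 1 = 488 Ω

488 Ω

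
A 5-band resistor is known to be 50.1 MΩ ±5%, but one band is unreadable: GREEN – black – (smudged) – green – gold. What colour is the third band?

brown

50100000 Ω = 501 × 10^5.
The third band gives digit 1 of the significand, and 1 is brown.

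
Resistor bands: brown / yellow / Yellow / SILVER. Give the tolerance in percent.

The last band, silver, is the tolerance band.
Silver corresponds to ±10%.

±10%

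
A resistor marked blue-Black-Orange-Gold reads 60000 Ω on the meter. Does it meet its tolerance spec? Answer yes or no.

Blue → 6 (first significant figure)
Black → 0 (second significant figure)
Orange → ×10^3 multiplier
Gold → ±5% tolerance
60 × 1000 = 60000 Ω
Allowed range: 57000 Ω to 63000 Ω.
60000 Ω lies inside that range.

yes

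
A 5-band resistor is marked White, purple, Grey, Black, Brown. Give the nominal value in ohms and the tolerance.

978 Ω ±1%

White → 9 (first significant figure)
Violet → 7 (second significant figure)
Grey → 8 (third significant figure)
Black → ×1 multiplier
Brown → ±1% tolerance
978 × 1 = 978 Ω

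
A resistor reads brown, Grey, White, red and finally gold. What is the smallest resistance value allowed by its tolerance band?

Brown → 1 (first significant figure)
Grey → 8 (second significant figure)
White → 9 (third significant figure)
Red → ×10^2 multiplier
Gold → ±5% tolerance
189 × 100 = 18900 Ω
Smallest = 18900 × (1 − 5/100) = 17955 Ω.

17955 Ω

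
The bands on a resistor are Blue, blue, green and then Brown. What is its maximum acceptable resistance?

Blue → 6 (first significant figure)
Blue → 6 (second significant figure)
Green → ×10^5 multiplier
Brown → ±1% tolerance
66 × 100000 = 6600000 Ω
Maximum = 6600000 × (1 + 1/100) = 6666000 Ω.

6666000 Ω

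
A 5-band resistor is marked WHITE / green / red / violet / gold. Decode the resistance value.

White → 9 (first significant figure)
Green → 5 (second significant figure)
Red → 2 (third significant figure)
Violet → ×10^7 multiplier
952 × 10000000 = 9520000000 Ω

9520000000 Ω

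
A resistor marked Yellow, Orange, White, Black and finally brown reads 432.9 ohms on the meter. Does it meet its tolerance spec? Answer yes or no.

no

Yellow → 4 (first significant figure)
Orange → 3 (second significant figure)
White → 9 (third significant figure)
Black → ×1 multiplier
Brown → ±1% tolerance
439 × 1 = 439 Ω
Allowed range: 434.61 Ω to 443.39 Ω.
432.9 ohms lies outside that range.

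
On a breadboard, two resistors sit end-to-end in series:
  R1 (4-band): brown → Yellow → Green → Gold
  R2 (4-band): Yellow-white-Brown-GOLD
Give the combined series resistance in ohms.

R1: brown, yellow → 14; green ×10^5 → 1400000 Ω.
R2: yellow, white → 49; brown ×10 → 490 Ω.
Series: 1400000 + 490 = 1400490 Ω.

1400490 Ω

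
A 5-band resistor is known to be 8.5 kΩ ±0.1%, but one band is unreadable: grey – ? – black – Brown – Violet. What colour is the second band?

8500 Ω = 850 × 10^1.
The second band gives digit 5 of the significand, and 5 is green.

green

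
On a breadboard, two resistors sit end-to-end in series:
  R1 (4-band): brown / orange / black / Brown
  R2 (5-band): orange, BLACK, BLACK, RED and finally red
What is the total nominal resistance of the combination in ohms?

R1: brown, orange → 13; black ×1 → 13 Ω.
R2: orange, black, black → 300; red ×10^2 → 30000 Ω.
Series: 13 + 30000 = 30013 Ω.

30013 Ω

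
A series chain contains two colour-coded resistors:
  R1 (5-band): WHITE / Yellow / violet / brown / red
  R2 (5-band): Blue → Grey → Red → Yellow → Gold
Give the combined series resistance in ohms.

R1: white, yellow, violet → 947; brown ×10 → 9470 Ω.
R2: blue, grey, red → 682; yellow ×10^4 → 6820000 Ω.
Series: 9470 + 6820000 = 6829470 Ω.

6829470 Ω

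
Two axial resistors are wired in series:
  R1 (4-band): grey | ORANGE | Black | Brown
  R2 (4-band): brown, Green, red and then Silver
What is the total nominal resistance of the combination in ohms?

1583 Ω

R1: grey, orange → 83; black ×1 → 83 Ω.
R2: brown, green → 15; red ×10^2 → 1500 Ω.
Series: 83 + 1500 = 1583 Ω.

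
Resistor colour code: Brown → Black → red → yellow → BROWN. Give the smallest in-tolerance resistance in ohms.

1009800 Ω

Brown → 1 (first significant figure)
Black → 0 (second significant figure)
Red → 2 (third significant figure)
Yellow → ×10^4 multiplier
Brown → ±1% tolerance
102 × 10000 = 1020000 Ω
Smallest = 1020000 × (1 − 1/100) = 1009800 Ω.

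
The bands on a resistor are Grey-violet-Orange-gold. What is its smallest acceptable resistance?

Grey → 8 (first significant figure)
Violet → 7 (second significant figure)
Orange → ×10^3 multiplier
Gold → ±5% tolerance
87 × 1000 = 87000 Ω
Smallest = 87000 × (1 − 5/100) = 82650 Ω.

82650 Ω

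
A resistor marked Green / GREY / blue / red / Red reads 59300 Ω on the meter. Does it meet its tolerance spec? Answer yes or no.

Green → 5 (first significant figure)
Grey → 8 (second significant figure)
Blue → 6 (third significant figure)
Red → ×10^2 multiplier
Red → ±2% tolerance
586 × 100 = 58600 Ω
Allowed range: 57428 Ω to 59772 Ω.
59300 Ω lies inside that range.

yes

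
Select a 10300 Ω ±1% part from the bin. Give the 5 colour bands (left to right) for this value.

brown, black, orange, red, brown

10300 Ω = 103 × 10^2.
1 → brown
0 → black
3 → orange
Multiplier 10^2 → red.
±1% tolerance → brown.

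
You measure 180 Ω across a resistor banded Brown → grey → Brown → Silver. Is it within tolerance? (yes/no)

yes

Brown → 1 (first significant figure)
Grey → 8 (second significant figure)
Brown → ×10 multiplier
Silver → ±10% tolerance
18 × 10 = 180 Ω
Allowed range: 162 Ω to 198 Ω.
180 Ω lies inside that range.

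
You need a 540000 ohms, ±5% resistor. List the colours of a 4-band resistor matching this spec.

green, yellow, yellow, gold

540000 Ω = 54 × 10^4.
5 → green
4 → yellow
Multiplier 10^4 → yellow.
±5% tolerance → gold.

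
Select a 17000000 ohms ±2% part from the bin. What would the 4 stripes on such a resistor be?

17000000 Ω = 17 × 10^6.
1 → brown
7 → violet
Multiplier 10^6 → blue.
±2% tolerance → red.

brown, violet, blue, red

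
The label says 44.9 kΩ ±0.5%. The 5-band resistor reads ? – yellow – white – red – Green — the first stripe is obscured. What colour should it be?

44900 Ω = 449 × 10^2.
The first band gives digit 4 of the significand, and 4 is yellow.

yellow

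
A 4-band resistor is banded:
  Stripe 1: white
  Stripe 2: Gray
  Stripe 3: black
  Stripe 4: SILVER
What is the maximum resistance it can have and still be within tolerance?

White → 9 (first significant figure)
Grey → 8 (second significant figure)
Black → ×1 multiplier
Silver → ±10% tolerance
98 × 1 = 98 Ω
Maximum = 98 × (1 + 10/100) = 107.8 Ω.

107.8 Ω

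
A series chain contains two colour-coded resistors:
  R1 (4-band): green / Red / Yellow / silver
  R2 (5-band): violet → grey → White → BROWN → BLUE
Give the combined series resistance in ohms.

R1: green, red → 52; yellow ×10^4 → 520000 Ω.
R2: violet, grey, white → 789; brown ×10 → 7890 Ω.
Series: 520000 + 7890 = 527890 Ω.

527890 Ω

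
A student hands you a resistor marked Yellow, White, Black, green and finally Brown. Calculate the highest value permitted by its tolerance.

49490000 Ω

Yellow → 4 (first significant figure)
White → 9 (second significant figure)
Black → 0 (third significant figure)
Green → ×10^5 multiplier
Brown → ±1% tolerance
490 × 100000 = 49000000 Ω
Highest = 49000000 × (1 + 1/100) = 49490000 Ω.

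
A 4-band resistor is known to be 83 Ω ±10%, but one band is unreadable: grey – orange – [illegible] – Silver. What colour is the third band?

83 Ω = 83 × 10^0.
The third band is the multiplier, 10^0, which is black.

black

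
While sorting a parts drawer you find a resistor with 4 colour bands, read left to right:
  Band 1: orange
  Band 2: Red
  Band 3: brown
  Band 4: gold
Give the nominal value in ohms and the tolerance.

320 Ω ±5%

Orange → 3 (first significant figure)
Red → 2 (second significant figure)
Brown → ×10 multiplier
Gold → ±5% tolerance
32 × 10 = 320 Ω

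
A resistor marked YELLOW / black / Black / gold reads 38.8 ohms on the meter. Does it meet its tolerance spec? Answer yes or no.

Yellow → 4 (first significant figure)
Black → 0 (second significant figure)
Black → ×1 multiplier
Gold → ±5% tolerance
40 × 1 = 40 Ω
Allowed range: 38 Ω to 42 Ω.
38.8 ohms lies inside that range.

yes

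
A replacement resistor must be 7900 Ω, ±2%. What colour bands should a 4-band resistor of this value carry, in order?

violet, white, red, red

7900 Ω = 79 × 10^2.
7 → violet
9 → white
Multiplier 10^2 → red.
±2% tolerance → red.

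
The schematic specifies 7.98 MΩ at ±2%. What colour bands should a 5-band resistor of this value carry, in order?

7980000 Ω = 798 × 10^4.
7 → violet
9 → white
8 → grey
Multiplier 10^4 → yellow.
±2% tolerance → red.

violet, white, grey, yellow, red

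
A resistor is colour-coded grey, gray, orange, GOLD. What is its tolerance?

±5%

The last band, gold, is the tolerance band.
Gold corresponds to ±5%.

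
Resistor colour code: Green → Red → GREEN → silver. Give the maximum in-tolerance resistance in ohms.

Green → 5 (first significant figure)
Red → 2 (second significant figure)
Green → ×10^5 multiplier
Silver → ±10% tolerance
52 × 100000 = 5200000 Ω
Maximum = 5200000 × (1 + 10/100) = 5720000 Ω.

5720000 Ω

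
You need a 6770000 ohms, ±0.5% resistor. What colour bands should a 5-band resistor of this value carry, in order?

blue, violet, violet, yellow, green

6770000 Ω = 677 × 10^4.
6 → blue
7 → violet
7 → violet
Multiplier 10^4 → yellow.
±0.5% tolerance → green.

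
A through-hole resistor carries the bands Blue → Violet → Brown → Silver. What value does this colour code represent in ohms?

Blue → 6 (first significant figure)
Violet → 7 (second significant figure)
Brown → ×10 multiplier
67 × 10 = 670 Ω

670 Ω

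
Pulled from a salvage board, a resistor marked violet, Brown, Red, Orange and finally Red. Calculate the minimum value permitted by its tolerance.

Violet → 7 (first significant figure)
Brown → 1 (second significant figure)
Red → 2 (third significant figure)
Orange → ×10^3 multiplier
Red → ±2% tolerance
712 × 1000 = 712000 Ω
Minimum = 712000 × (1 − 2/100) = 697760 Ω.

697760 Ω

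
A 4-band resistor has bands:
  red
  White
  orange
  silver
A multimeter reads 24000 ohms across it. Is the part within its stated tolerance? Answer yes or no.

Red → 2 (first significant figure)
White → 9 (second significant figure)
Orange → ×10^3 multiplier
Silver → ±10% tolerance
29 × 1000 = 29000 Ω
Allowed range: 26100 Ω to 31900 Ω.
24000 ohms lies outside that range.

no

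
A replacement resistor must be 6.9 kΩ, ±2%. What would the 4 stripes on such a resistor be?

blue, white, red, red

6900 Ω = 69 × 10^2.
6 → blue
9 → white
Multiplier 10^2 → red.
±2% tolerance → red.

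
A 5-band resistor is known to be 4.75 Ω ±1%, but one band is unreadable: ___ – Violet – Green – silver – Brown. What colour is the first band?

yellow

4.75 Ω = 475 × 10^-2.
The first band gives digit 4 of the significand, and 4 is yellow.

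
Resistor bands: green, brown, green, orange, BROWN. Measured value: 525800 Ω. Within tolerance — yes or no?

Green → 5 (first significant figure)
Brown → 1 (second significant figure)
Green → 5 (third significant figure)
Orange → ×10^3 multiplier
Brown → ±1% tolerance
515 × 1000 = 515000 Ω
Allowed range: 509850 Ω to 520150 Ω.
525800 Ω lies outside that range.

no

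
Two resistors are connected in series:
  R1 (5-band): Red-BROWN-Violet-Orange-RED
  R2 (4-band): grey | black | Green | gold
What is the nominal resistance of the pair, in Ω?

R1: red, brown, violet → 217; orange ×10^3 → 217000 Ω.
R2: grey, black → 80; green ×10^5 → 8000000 Ω.
Series: 217000 + 8000000 = 8217000 Ω.

8217000 Ω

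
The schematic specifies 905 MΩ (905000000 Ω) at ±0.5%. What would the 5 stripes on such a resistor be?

white, black, green, blue, green

905000000 Ω = 905 × 10^6.
9 → white
0 → black
5 → green
Multiplier 10^6 → blue.
±0.5% tolerance → green.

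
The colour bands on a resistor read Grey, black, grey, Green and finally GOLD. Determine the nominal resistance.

80800000 Ω

Grey → 8 (first significant figure)
Black → 0 (second significant figure)
Grey → 8 (third significant figure)
Green → ×10^5 multiplier
808 × 100000 = 80800000 Ω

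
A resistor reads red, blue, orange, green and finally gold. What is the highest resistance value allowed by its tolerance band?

27615000 Ω

Red → 2 (first significant figure)
Blue → 6 (second significant figure)
Orange → 3 (third significant figure)
Green → ×10^5 multiplier
Gold → ±5% tolerance
263 × 100000 = 26300000 Ω
Highest = 26300000 × (1 + 5/100) = 27615000 Ω.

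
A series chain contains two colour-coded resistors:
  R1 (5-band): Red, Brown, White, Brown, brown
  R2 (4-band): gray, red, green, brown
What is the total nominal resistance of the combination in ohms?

8202190 Ω

R1: red, brown, white → 219; brown ×10 → 2190 Ω.
R2: grey, red → 82; green ×10^5 → 8200000 Ω.
Series: 2190 + 8200000 = 8202190 Ω.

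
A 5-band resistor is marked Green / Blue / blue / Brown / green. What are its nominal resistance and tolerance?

Green → 5 (first significant figure)
Blue → 6 (second significant figure)
Blue → 6 (third significant figure)
Brown → ×10 multiplier
Green → ±0.5% tolerance
566 × 10 = 5660 Ω

5660 Ω ±0.5%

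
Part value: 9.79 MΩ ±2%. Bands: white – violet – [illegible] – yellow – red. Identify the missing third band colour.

white

9790000 Ω = 979 × 10^4.
The third band gives digit 9 of the significand, and 9 is white.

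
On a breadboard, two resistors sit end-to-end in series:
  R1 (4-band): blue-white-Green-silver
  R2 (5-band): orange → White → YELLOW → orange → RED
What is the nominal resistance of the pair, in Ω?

7294000 Ω

R1: blue, white → 69; green ×10^5 → 6900000 Ω.
R2: orange, white, yellow → 394; orange ×10^3 → 394000 Ω.
Series: 6900000 + 394000 = 7294000 Ω.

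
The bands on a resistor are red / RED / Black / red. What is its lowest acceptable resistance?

21.56 Ω

Red → 2 (first significant figure)
Red → 2 (second significant figure)
Black → ×1 multiplier
Red → ±2% tolerance
22 × 1 = 22 Ω
Lowest = 22 × (1 − 2/100) = 21.56 Ω.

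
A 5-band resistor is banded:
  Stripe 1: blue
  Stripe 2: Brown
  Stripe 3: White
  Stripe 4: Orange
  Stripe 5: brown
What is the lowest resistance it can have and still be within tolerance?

Blue → 6 (first significant figure)
Brown → 1 (second significant figure)
White → 9 (third significant figure)
Orange → ×10^3 multiplier
Brown → ±1% tolerance
619 × 1000 = 619000 Ω
Lowest = 619000 × (1 − 1/100) = 612810 Ω.

612810 Ω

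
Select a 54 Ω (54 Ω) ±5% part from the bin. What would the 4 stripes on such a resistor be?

green, yellow, black, gold

54 Ω = 54 × 10^0.
5 → green
4 → yellow
Multiplier 10^0 → black.
±5% tolerance → gold.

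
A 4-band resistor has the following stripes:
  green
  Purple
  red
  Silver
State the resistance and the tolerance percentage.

5700 Ω ±10%

Green → 5 (first significant figure)
Violet → 7 (second significant figure)
Red → ×10^2 multiplier
Silver → ±10% tolerance
57 × 100 = 5700 Ω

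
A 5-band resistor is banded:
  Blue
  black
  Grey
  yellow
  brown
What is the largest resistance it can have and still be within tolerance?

6140800 Ω

Blue → 6 (first significant figure)
Black → 0 (second significant figure)
Grey → 8 (third significant figure)
Yellow → ×10^4 multiplier
Brown → ±1% tolerance
608 × 10000 = 6080000 Ω
Largest = 6080000 × (1 + 1/100) = 6140800 Ω.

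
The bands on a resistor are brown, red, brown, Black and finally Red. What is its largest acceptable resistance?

Brown → 1 (first significant figure)
Red → 2 (second significant figure)
Brown → 1 (third significant figure)
Black → ×1 multiplier
Red → ±2% tolerance
121 × 1 = 121 Ω
Largest = 121 × (1 + 2/100) = 123.42 Ω.

123.42 Ω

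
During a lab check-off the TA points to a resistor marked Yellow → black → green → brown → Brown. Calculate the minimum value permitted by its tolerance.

4009.5 Ω

Yellow → 4 (first significant figure)
Black → 0 (second significant figure)
Green → 5 (third significant figure)
Brown → ×10 multiplier
Brown → ±1% tolerance
405 × 10 = 4050 Ω
Minimum = 4050 × (1 − 1/100) = 4009.5 Ω.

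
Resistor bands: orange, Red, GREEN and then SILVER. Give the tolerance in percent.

The last band, silver, is the tolerance band.
Silver corresponds to ±10%.

±10%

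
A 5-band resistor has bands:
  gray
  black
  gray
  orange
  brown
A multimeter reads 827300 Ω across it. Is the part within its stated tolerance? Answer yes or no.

no

Grey → 8 (first significant figure)
Black → 0 (second significant figure)
Grey → 8 (third significant figure)
Orange → ×10^3 multiplier
Brown → ±1% tolerance
808 × 1000 = 808000 Ω
Allowed range: 799920 Ω to 816080 Ω.
827300 Ω lies outside that range.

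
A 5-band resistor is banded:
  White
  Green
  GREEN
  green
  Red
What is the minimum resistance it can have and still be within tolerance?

White → 9 (first significant figure)
Green → 5 (second significant figure)
Green → 5 (third significant figure)
Green → ×10^5 multiplier
Red → ±2% tolerance
955 × 100000 = 95500000 Ω
Minimum = 95500000 × (1 − 2/100) = 93590000 Ω.

93590000 Ω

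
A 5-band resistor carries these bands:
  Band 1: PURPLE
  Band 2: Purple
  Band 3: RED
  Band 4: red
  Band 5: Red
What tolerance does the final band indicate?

±2%

The last band, red, is the tolerance band.
Red corresponds to ±2%.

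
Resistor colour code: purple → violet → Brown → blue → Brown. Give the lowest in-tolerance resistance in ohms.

Violet → 7 (first significant figure)
Violet → 7 (second significant figure)
Brown → 1 (third significant figure)
Blue → ×10^6 multiplier
Brown → ±1% tolerance
771 × 1000000 = 771000000 Ω
Lowest = 771000000 × (1 − 1/100) = 763290000 Ω.

763290000 Ω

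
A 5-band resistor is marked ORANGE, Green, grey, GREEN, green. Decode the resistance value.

35800000 Ω

Orange → 3 (first significant figure)
Green → 5 (second significant figure)
Grey → 8 (third significant figure)
Green → ×10^5 multiplier
358 × 100000 = 35800000 Ω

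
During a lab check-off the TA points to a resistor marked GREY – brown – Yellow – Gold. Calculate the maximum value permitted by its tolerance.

Grey → 8 (first significant figure)
Brown → 1 (second significant figure)
Yellow → ×10^4 multiplier
Gold → ±5% tolerance
81 × 10000 = 810000 Ω
Maximum = 810000 × (1 + 5/100) = 850500 Ω.

850500 Ω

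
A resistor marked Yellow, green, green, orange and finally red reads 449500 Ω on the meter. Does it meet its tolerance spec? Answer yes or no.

Yellow → 4 (first significant figure)
Green → 5 (second significant figure)
Green → 5 (third significant figure)
Orange → ×10^3 multiplier
Red → ±2% tolerance
455 × 1000 = 455000 Ω
Allowed range: 445900 Ω to 464100 Ω.
449500 Ω lies inside that range.

yes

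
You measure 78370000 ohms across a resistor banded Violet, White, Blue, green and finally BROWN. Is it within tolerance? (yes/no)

no

Violet → 7 (first significant figure)
White → 9 (second significant figure)
Blue → 6 (third significant figure)
Green → ×10^5 multiplier
Brown → ±1% tolerance
796 × 100000 = 79600000 Ω
Allowed range: 78804000 Ω to 80396000 Ω.
78370000 ohms lies outside that range.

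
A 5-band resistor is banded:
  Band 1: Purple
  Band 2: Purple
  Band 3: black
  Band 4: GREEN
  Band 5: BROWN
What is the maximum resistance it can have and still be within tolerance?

77770000 Ω

Violet → 7 (first significant figure)
Violet → 7 (second significant figure)
Black → 0 (third significant figure)
Green → ×10^5 multiplier
Brown → ±1% tolerance
770 × 100000 = 77000000 Ω
Maximum = 77000000 × (1 + 1/100) = 77770000 Ω.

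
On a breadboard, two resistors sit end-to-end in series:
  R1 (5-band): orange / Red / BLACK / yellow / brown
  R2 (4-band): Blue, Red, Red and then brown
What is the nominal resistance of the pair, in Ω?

R1: orange, red, black → 320; yellow ×10^4 → 3200000 Ω.
R2: blue, red → 62; red ×10^2 → 6200 Ω.
Series: 3200000 + 6200 = 3206200 Ω.

3206200 Ω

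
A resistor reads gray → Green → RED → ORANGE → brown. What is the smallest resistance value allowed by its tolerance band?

843480 Ω

Grey → 8 (first significant figure)
Green → 5 (second significant figure)
Red → 2 (third significant figure)
Orange → ×10^3 multiplier
Brown → ±1% tolerance
852 × 1000 = 852000 Ω
Smallest = 852000 × (1 − 1/100) = 843480 Ω.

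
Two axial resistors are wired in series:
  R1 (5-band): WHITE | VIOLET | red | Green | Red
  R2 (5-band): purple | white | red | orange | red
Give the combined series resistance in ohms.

97992000 Ω

R1: white, violet, red → 972; green ×10^5 → 97200000 Ω.
R2: violet, white, red → 792; orange ×10^3 → 792000 Ω.
Series: 97200000 + 792000 = 97992000 Ω.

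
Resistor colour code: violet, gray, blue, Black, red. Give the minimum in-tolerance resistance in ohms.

Violet → 7 (first significant figure)
Grey → 8 (second significant figure)
Blue → 6 (third significant figure)
Black → ×1 multiplier
Red → ±2% tolerance
786 × 1 = 786 Ω
Minimum = 786 × (1 − 2/100) = 770.28 Ω.

770.28 Ω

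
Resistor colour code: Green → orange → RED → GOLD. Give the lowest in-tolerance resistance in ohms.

Green → 5 (first significant figure)
Orange → 3 (second significant figure)
Red → ×10^2 multiplier
Gold → ±5% tolerance
53 × 100 = 5300 Ω
Lowest = 5300 × (1 − 5/100) = 5035 Ω.

5035 Ω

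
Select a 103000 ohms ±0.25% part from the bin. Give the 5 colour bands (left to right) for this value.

103000 Ω = 103 × 10^3.
1 → brown
0 → black
3 → orange
Multiplier 10^3 → orange.
±0.25% tolerance → blue.

brown, black, orange, orange, blue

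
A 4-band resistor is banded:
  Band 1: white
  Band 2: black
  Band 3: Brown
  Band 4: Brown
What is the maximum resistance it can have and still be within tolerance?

909 Ω

White → 9 (first significant figure)
Black → 0 (second significant figure)
Brown → ×10 multiplier
Brown → ±1% tolerance
90 × 10 = 900 Ω
Maximum = 900 × (1 + 1/100) = 909 Ω.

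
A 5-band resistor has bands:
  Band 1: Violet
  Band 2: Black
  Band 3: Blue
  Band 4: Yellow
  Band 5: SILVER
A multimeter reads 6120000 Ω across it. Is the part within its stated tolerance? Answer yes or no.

Violet → 7 (first significant figure)
Black → 0 (second significant figure)
Blue → 6 (third significant figure)
Yellow → ×10^4 multiplier
Silver → ±10% tolerance
706 × 10000 = 7060000 Ω
Allowed range: 6354000 Ω to 7766000 Ω.
6120000 Ω lies outside that range.

no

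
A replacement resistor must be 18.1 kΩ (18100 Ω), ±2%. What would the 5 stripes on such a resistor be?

brown, grey, brown, red, red

18100 Ω = 181 × 10^2.
1 → brown
8 → grey
1 → brown
Multiplier 10^2 → red.
±2% tolerance → red.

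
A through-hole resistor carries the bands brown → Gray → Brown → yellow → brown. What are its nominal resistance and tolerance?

Brown → 1 (first significant figure)
Grey → 8 (second significant figure)
Brown → 1 (third significant figure)
Yellow → ×10^4 multiplier
Brown → ±1% tolerance
181 × 10000 = 1810000 Ω

1810000 Ω ±1%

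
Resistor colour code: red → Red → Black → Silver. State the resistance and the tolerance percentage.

Red → 2 (first significant figure)
Red → 2 (second significant figure)
Black → ×1 multiplier
Silver → ±10% tolerance
22 × 1 = 22 Ω

22 Ω ±10%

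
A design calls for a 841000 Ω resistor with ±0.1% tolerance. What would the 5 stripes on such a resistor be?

grey, yellow, brown, orange, violet

841000 Ω = 841 × 10^3.
8 → grey
4 → yellow
1 → brown
Multiplier 10^3 → orange.
±0.1% tolerance → violet.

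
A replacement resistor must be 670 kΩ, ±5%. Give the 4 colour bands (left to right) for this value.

670000 Ω = 67 × 10^4.
6 → blue
7 → violet
Multiplier 10^4 → yellow.
±5% tolerance → gold.

blue, violet, yellow, gold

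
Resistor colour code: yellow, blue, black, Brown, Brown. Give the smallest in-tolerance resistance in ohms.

Yellow → 4 (first significant figure)
Blue → 6 (second significant figure)
Black → 0 (third significant figure)
Brown → ×10 multiplier
Brown → ±1% tolerance
460 × 10 = 4600 Ω
Smallest = 4600 × (1 − 1/100) = 4554 Ω.

4554 Ω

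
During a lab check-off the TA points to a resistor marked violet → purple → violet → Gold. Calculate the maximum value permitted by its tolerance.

808500000 Ω

Violet → 7 (first significant figure)
Violet → 7 (second significant figure)
Violet → ×10^7 multiplier
Gold → ±5% tolerance
77 × 10000000 = 770000000 Ω
Maximum = 770000000 × (1 + 5/100) = 808500000 Ω.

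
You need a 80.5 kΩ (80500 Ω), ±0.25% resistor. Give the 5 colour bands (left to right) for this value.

80500 Ω = 805 × 10^2.
8 → grey
0 → black
5 → green
Multiplier 10^2 → red.
±0.25% tolerance → blue.

grey, black, green, red, blue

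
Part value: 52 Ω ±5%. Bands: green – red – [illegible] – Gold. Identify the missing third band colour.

black

52 Ω = 52 × 10^0.
The third band is the multiplier, 10^0, which is black.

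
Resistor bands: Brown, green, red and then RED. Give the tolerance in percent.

The last band, red, is the tolerance band.
Red corresponds to ±2%.

±2%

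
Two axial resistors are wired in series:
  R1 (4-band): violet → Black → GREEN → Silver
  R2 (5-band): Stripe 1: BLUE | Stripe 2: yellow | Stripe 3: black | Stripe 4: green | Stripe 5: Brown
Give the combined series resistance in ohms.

R1: violet, black → 70; green ×10^5 → 7000000 Ω.
R2: blue, yellow, black → 640; green ×10^5 → 64000000 Ω.
Series: 7000000 + 64000000 = 71000000 Ω.

71000000 Ω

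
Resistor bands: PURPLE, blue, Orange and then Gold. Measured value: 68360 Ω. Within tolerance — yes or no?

Violet → 7 (first significant figure)
Blue → 6 (second significant figure)
Orange → ×10^3 multiplier
Gold → ±5% tolerance
76 × 1000 = 76000 Ω
Allowed range: 72200 Ω to 79800 Ω.
68360 Ω lies outside that range.

no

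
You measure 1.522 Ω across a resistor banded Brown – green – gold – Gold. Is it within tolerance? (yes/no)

Brown → 1 (first significant figure)
Green → 5 (second significant figure)
Gold → ×0.1 multiplier
Gold → ±5% tolerance
15 × 0.1 = 1.5 Ω
Allowed range: 1.425 Ω to 1.575 Ω.
1.522 Ω lies inside that range.

yes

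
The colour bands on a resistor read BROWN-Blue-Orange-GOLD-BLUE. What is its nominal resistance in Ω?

16.3 Ω

Brown → 1 (first significant figure)
Blue → 6 (second significant figure)
Orange → 3 (third significant figure)
Gold → ×0.1 multiplier
163 × 0.1 = 16.3 Ω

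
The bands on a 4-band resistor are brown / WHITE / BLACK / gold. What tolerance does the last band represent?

±5%

The last band, gold, is the tolerance band.
Gold corresponds to ±5%.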